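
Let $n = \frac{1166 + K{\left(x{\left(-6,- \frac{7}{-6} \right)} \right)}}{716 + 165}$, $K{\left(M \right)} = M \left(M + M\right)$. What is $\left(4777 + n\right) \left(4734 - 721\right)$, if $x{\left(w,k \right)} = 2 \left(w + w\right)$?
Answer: $\frac{16898161115}{881} \approx 1.9181 \cdot 10^{7}$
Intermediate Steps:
$x{\left(w,k \right)} = 4 w$ ($x{\left(w,k \right)} = 2 \cdot 2 w = 4 w$)
$K{\left(M \right)} = 2 M^{2}$ ($K{\left(M \right)} = M 2 M = 2 M^{2}$)
$n = \frac{2318}{881}$ ($n = \frac{1166 + 2 \left(4 \left(-6\right)\right)^{2}}{716 + 165} = \frac{1166 + 2 \left(-24\right)^{2}}{881} = \left(1166 + 2 \cdot 576\right) \frac{1}{881} = \left(1166 + 1152\right) \frac{1}{881} = 2318 \cdot \frac{1}{881} = \frac{2318}{881} \approx 2.6311$)
$\left(4777 + n\right) \left(4734 - 721\right) = \left(4777 + \frac{2318}{881}\right) \left(4734 - 721\right) = \frac{4210855}{881} \cdot 4013 = \frac{16898161115}{881}$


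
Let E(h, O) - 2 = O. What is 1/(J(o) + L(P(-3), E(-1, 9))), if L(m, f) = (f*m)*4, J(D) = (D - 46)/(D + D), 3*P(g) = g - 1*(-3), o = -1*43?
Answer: 86/89 ≈ 0.96629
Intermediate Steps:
o = -43
E(h, O) = 2 + O
P(g) = 1 + g/3 (P(g) = (g - 1*(-3))/3 = (g + 3)/3 = (3 + g)/3 = 1 + g/3)
J(D) = (-46 + D)/(2*D) (J(D) = (-46 + D)/((2*D)) = (-46 + D)*(1/(2*D)) = (-46 + D)/(2*D))
L(m, f) = 4*f*m
1/(J(o) + L(P(-3), E(-1, 9))) = 1/((1/2)*(-46 - 43)/(-43) + 4*(2 + 9)*(1 + (1/3)*(-3))) = 1/((1/2)*(-1/43)*(-89) + 4*11*(1 - 1)) = 1/(89/86 + 4*11*0) = 1/(89/86 + 0) = 1/(89/86) = 86/89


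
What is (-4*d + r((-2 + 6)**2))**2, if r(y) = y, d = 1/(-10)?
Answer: 6724/25 ≈ 268.96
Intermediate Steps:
d = -1/10 ≈ -0.10000
(-4*d + r((-2 + 6)**2))**2 = (-4*(-1/10) + (-2 + 6)**2)**2 = (2/5 + 4**2)**2 = (2/5 + 16)**2 = (82/5)**2 = 6724/25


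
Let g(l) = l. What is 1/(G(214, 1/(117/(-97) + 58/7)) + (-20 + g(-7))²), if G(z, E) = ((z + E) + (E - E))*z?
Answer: 4807/223790981 ≈ 2.1480e-5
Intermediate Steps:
G(z, E) = z*(E + z) (G(z, E) = ((E + z) + 0)*z = (E + z)*z = z*(E + z))
1/(G(214, 1/(117/(-97) + 58/7)) + (-20 + g(-7))²) = 1/(214*(1/(117/(-97) + 58/7) + 214) + (-20 - 7)²) = 1/(214*(1/(117*(-1/97) + 58*(⅐)) + 214) + (-27)²) = 1/(214*(1/(-117/97 + 58/7) + 214) + 729) = 1/(214*(1/(4807/679) + 214) + 729) = 1/(214*(679/4807 + 214) + 729) = 1/(214*(1029377/4807) + 729) = 1/(220286678/4807 + 729) = 1/(223790981/4807) = 4807/223790981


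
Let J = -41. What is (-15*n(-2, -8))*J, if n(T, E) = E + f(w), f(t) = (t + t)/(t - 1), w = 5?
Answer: -6765/2 ≈ -3382.5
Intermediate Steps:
f(t) = 2*t/(-1 + t) (f(t) = (2*t)/(-1 + t) = 2*t/(-1 + t))
n(T, E) = 5/2 + E (n(T, E) = E + 2*5/(-1 + 5) = E + 2*5/4 = E + 2*5*(1/4) = E + 5/2 = 5/2 + E)
(-15*n(-2, -8))*J = -15*(5/2 - 8)*(-41) = -15*(-11/2)*(-41) = (165/2)*(-41) = -6765/2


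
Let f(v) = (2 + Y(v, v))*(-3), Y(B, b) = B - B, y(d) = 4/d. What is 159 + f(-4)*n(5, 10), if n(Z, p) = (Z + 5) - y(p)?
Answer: 507/5 ≈ 101.40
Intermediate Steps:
Y(B, b) = 0
n(Z, p) = 5 + Z - 4/p (n(Z, p) = (Z + 5) - 4/p = (5 + Z) - 4/p = 5 + Z - 4/p)
f(v) = -6 (f(v) = (2 + 0)*(-3) = 2*(-3) = -6)
159 + f(-4)*n(5, 10) = 159 - 6*(5 + 5 - 4/10) = 159 - 6*(5 + 5 - 4*⅒) = 159 - 6*(5 + 5 - ⅖) = 159 - 6*48/5 = 159 - 288/5 = 507/5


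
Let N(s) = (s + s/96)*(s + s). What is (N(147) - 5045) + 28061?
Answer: 1066947/16 ≈ 66684.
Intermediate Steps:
N(s) = 97*s²/48 (N(s) = (s + s*(1/96))*(2*s) = (s + s/96)*(2*s) = (97*s/96)*(2*s) = 97*s²/48)
(N(147) - 5045) + 28061 = ((97/48)*147² - 5045) + 28061 = ((97/48)*21609 - 5045) + 28061 = (698691/16 - 5045) + 28061 = 617971/16 + 28061 = 1066947/16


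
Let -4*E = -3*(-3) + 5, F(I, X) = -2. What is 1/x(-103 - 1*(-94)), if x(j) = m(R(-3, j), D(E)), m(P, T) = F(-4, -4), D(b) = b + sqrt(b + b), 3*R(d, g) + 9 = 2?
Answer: -1/2 ≈ -0.50000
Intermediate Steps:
R(d, g) = -7/3 (R(d, g) = -3 + (1/3)*2 = -3 + 2/3 = -7/3)
E = -7/2 (E = -(-3*(-3) + 5)/4 = -(9 + 5)/4 = -1/4*14 = -7/2 ≈ -3.5000)
D(b) = b + sqrt(2)*sqrt(b) (D(b) = b + sqrt(2*b) = b + sqrt(2)*sqrt(b))
m(P, T) = -2
x(j) = -2
1/x(-103 - 1*(-94)) = 1/(-2) = -1/2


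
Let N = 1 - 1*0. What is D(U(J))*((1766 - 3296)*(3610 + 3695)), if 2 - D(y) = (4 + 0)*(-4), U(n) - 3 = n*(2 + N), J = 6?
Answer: -201179700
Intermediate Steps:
N = 1 (N = 1 + 0 = 1)
U(n) = 3 + 3*n (U(n) = 3 + n*(2 + 1) = 3 + n*3 = 3 + 3*n)
D(y) = 18 (D(y) = 2 - (4 + 0)*(-4) = 2 - 4*(-4) = 2 - 1*(-16) = 2 + 16 = 18)
D(U(J))*((1766 - 3296)*(3610 + 3695)) = 18*((1766 - 3296)*(3610 + 3695)) = 18*(-1530*7305) = 18*(-11176650) = -201179700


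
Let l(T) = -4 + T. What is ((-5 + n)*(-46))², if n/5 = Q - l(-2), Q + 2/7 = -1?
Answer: 35760400/49 ≈ 7.2980e+5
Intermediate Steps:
Q = -9/7 (Q = -2/7 - 1 = -9/7 ≈ -1.2857)
n = 165/7 (n = 5*(-9/7 - (-4 - 2)) = 5*(-9/7 - 1*(-6)) = 5*(-9/7 + 6) = 5*(33/7) = 165/7 ≈ 23.571)
((-5 + n)*(-46))² = ((-5 + 165/7)*(-46))² = ((130/7)*(-46))² = (-5980/7)² = 35760400/49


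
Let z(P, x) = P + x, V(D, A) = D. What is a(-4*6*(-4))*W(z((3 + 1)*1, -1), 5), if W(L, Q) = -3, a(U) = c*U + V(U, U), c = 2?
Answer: -864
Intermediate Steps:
a(U) = 3*U (a(U) = 2*U + U = 3*U)
a(-4*6*(-4))*W(z((3 + 1)*1, -1), 5) = (3*(-4*6*(-4)))*(-3) = (3*(-24*(-4)))*(-3) = (3*96)*(-3) = 288*(-3) = -864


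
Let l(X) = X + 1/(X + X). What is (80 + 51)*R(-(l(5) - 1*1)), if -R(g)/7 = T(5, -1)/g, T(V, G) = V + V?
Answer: 91700/41 ≈ 2236.6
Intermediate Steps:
T(V, G) = 2*V
l(X) = X + 1/(2*X)
R(g) = -70/g (R(g) = -7*2*5/g = -70/g)
(80 + 51)*R(-(l(5) - 1*1)) = (80 + 51)*(-70*(-1/((5 + (1/2)/5) - 1*1))) = 131*(-70*(-1/((5 + (1/2)*(1/5)) - 1))) = 131*(-70*(-1/((5 + 1/10) - 1))) = 131*(-70*(-1/(51/10 - 1))) = 131*(-70/((-1*41/10))) = 131*(-70/(-41/10)) = 131*(-70*(-10/41)) = 131*(700/41) = 91700/41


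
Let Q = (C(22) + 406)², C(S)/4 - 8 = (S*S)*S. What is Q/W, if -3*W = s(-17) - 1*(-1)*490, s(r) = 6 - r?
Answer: -1851580900/171 ≈ -1.0828e+7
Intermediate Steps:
C(S) = 32 + 4*S³ (C(S) = 32 + 4*((S*S)*S) = 32 + 4*(S²*S) = 32 + 4*S³)
Q = 1851580900 (Q = ((32 + 4*22³) + 406)² = ((32 + 4*10648) + 406)² = ((32 + 42592) + 406)² = (42624 + 406)² = 43030² = 1851580900)
W = -171 (W = -((6 - 1*(-17)) - 1*(-1)*490)/3 = -((6 + 17) + 1*490)/3 = -(23 + 490)/3 = -⅓*513 = -171)
Q/W = 1851580900/(-171) = 1851580900*(-1/171) = -1851580900/171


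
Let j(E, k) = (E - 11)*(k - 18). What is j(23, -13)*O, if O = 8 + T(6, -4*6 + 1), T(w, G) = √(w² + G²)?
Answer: -2976 - 372*√565 ≈ -11818.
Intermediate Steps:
j(E, k) = (-18 + k)*(-11 + E) (j(E, k) = (-11 + E)*(-18 + k) = (-18 + k)*(-11 + E))
T(w, G) = √(G² + w²)
O = 8 + √565 (O = 8 + √((-4*6 + 1)² + 6²) = 8 + √((-24 + 1)² + 36) = 8 + √((-23)² + 36) = 8 + √(529 + 36) = 8 + √565 ≈ 31.770)
j(23, -13)*O = (198 - 18*23 - 11*(-13) + 23*(-13))*(8 + √565) = (198 - 414 + 143 - 299)*(8 + √565) = -372*(8 + √565) = -2976 - 372*√565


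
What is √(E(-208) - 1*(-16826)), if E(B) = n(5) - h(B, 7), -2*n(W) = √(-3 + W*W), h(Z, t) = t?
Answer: √(67276 - 2*√22)/2 ≈ 129.68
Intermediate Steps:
n(W) = -√(-3 + W²)/2 (n(W) = -√(-3 + W*W)/2 = -√(-3 + W²)/2)
E(B) = -7 - √22/2 (E(B) = -√(-3 + 5²)/2 - 1*7 = -√(-3 + 25)/2 - 7 = -√22/2 - 7 = -7 - √22/2)
√(E(-208) - 1*(-16826)) = √((-7 - √22/2) - 1*(-16826)) = √((-7 - √22/2) + 16826) = √(16819 - √22/2)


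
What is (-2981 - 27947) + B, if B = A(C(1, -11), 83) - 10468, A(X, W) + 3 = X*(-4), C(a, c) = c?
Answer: -41355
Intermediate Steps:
A(X, W) = -3 - 4*X (A(X, W) = -3 + X*(-4) = -3 - 4*X)
B = -10427 (B = (-3 - 4*(-11)) - 10468 = (-3 + 44) - 10468 = 41 - 10468 = -10427)
(-2981 - 27947) + B = (-2981 - 27947) - 10427 = -30928 - 10427 = -41355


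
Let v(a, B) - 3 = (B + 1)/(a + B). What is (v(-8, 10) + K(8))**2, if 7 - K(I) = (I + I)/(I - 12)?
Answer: 1521/4 ≈ 380.25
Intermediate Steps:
v(a, B) = 3 + (1 + B)/(B + a) (v(a, B) = 3 + (B + 1)/(a + B) = 3 + (1 + B)/(B + a))
K(I) = 7 - 2*I/(-12 + I) (K(I) = 7 - (I + I)/(I - 12) = 7 - 2*I/(-12 + I))
(v(-8, 10) + K(8))**2 = ((1 + 3*(-8) + 4*10)/(10 - 8) + (-84 + 5*8)/(-12 + 8))**2 = ((1 - 24 + 40)/2 + (-84 + 40)/(-4))**2 = ((1/2)*17 - 1/4*(-44))**2 = (17/2 + 11)**2 = (39/2)**2 = 1521/4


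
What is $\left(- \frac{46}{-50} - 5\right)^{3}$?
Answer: $- \frac{1061208}{15625} \approx -67.917$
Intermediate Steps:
$\left(- \frac{46}{-50} - 5\right)^{3} = \left(\left(-46\right) \left(- \frac{1}{50}\right) - 5\right)^{3} = \left(\frac{23}{25} - 5\right)^{3} = \left(- \frac{102}{25}\right)^{3} = - \frac{1061208}{15625}$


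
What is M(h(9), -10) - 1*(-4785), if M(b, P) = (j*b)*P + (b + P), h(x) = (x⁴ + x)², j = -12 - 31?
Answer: 18604076675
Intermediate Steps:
j = -43
h(x) = (x + x⁴)²
M(b, P) = P + b - 43*P*b (M(b, P) = (-43*b)*P + (b + P) = -43*P*b + (P + b) = P + b - 43*P*b)
M(h(9), -10) - 1*(-4785) = (-10 + 9²*(1 + 9³)² - 43*(-10)*9²*(1 + 9³)²) - 1*(-4785) = (-10 + 81*(1 + 729)² - 43*(-10)*81*(1 + 729)²) + 4785 = (-10 + 81*730² - 43*(-10)*81*730²) + 4785 = (-10 + 81*532900 - 43*(-10)*81*532900) + 4785 = (-10 + 43164900 - 43*(-10)*43164900) + 4785 = (-10 + 43164900 + 18560907000) + 4785 = 18604071890 + 4785 = 18604076675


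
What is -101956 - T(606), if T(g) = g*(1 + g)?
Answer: -469798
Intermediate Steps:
-101956 - T(606) = -101956 - 606*(1 + 606) = -101956 - 606*607 = -101956 - 1*367842 = -101956 - 367842 = -469798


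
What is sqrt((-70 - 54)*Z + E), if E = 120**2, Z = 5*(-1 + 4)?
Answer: 2*sqrt(3135) ≈ 111.98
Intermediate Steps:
Z = 15 (Z = 5*3 = 15)
E = 14400
sqrt((-70 - 54)*Z + E) = sqrt((-70 - 54)*15 + 14400) = sqrt(-124*15 + 14400) = sqrt(-1860 + 14400) = sqrt(12540) = 2*sqrt(3135)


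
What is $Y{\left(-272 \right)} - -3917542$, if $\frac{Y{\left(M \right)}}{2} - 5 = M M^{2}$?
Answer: $-36329744$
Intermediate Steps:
$Y{\left(M \right)} = 10 + 2 M^{3}$ ($Y{\left(M \right)} = 10 + 2 M M^{2} = 10 + 2 M^{3}$)
$Y{\left(-272 \right)} - -3917542 = \left(10 + 2 \left(-272\right)^{3}\right) - -3917542 = \left(10 + 2 \left(-20123648\right)\right) + 3917542 = \left(10 - 40247296\right) + 3917542 = -40247286 + 3917542 = -36329744$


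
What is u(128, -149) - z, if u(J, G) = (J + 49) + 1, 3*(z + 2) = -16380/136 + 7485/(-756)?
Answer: 2871745/12852 ≈ 223.45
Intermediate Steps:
z = -584089/12852 (z = -2 + (-16380/136 + 7485/(-756))/3 = -2 + (-16380*1/136 + 7485*(-1/756))/3 = -2 + (-4095/34 - 2495/252)/3 = -2 + (⅓)*(-558385/4284) = -2 - 558385/12852 = -584089/12852 ≈ -45.447)
u(J, G) = 50 + J (u(J, G) = (49 + J) + 1 = 50 + J)
u(128, -149) - z = (50 + 128) - 1*(-584089/12852) = 178 + 584089/12852 = 2871745/12852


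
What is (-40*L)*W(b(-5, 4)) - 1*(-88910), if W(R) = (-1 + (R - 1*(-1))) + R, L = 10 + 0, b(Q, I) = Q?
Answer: 92910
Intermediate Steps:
L = 10
W(R) = 2*R (W(R) = (-1 + (R + 1)) + R = (-1 + (1 + R)) + R = R + R = 2*R)
(-40*L)*W(b(-5, 4)) - 1*(-88910) = (-40*10)*(2*(-5)) - 1*(-88910) = -400*(-10) + 88910 = 4000 + 88910 = 92910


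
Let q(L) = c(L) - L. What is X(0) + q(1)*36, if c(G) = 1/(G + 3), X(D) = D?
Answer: -27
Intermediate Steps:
c(G) = 1/(3 + G)
q(L) = 1/(3 + L) - L
X(0) + q(1)*36 = 0 + ((1 - 1*1*(3 + 1))/(3 + 1))*36 = 0 + ((1 - 1*1*4)/4)*36 = 0 + ((1 - 4)/4)*36 = 0 + ((¼)*(-3))*36 = 0 - ¾*36 = 0 - 27 = -27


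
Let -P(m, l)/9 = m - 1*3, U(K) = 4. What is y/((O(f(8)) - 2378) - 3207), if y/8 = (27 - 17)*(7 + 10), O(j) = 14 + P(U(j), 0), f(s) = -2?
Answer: -68/279 ≈ -0.24373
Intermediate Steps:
P(m, l) = 27 - 9*m (P(m, l) = -9*(m - 1*3) = -9*(m - 3) = -9*(-3 + m) = 27 - 9*m)
O(j) = 5 (O(j) = 14 + (27 - 9*4) = 14 + (27 - 36) = 14 - 9 = 5)
y = 1360 (y = 8*((27 - 17)*(7 + 10)) = 8*(10*17) = 8*170 = 1360)
y/((O(f(8)) - 2378) - 3207) = 1360/((5 - 2378) - 3207) = 1360/(-2373 - 3207) = 1360/(-5580) = 1360*(-1/5580) = -68/279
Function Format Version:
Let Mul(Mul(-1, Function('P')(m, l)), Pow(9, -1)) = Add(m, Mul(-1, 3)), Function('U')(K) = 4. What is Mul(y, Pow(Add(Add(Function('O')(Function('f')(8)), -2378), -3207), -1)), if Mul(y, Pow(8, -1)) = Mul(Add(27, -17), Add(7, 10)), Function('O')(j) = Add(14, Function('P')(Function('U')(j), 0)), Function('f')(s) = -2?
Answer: Rational(-68, 279) ≈ -0.24373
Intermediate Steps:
Function('P')(m, l) = Add(27, Mul(-9, m)) (Function('P')(m, l) = Mul(-9, Add(m, Mul(-1, 3))) = Mul(-9, Add(m, -3)) = Mul(-9, Add(-3, m)) = Add(27, Mul(-9, m)))
Function('O')(j) = 5 (Function('O')(j) = Add(14, Add(27, Mul(-9, 4))) = Add(14, Add(27, -36)) = Add(14, -9) = 5)
y = 1360 (y = Mul(8, Mul(Add(27, -17), Add(7, 10))) = Mul(8, Mul(10, 17)) = Mul(8, 170) = 1360)
Mul(y, Pow(Add(Add(Function('O')(Function('f')(8)), -2378), -3207), -1)) = Mul(1360, Pow(Add(Add(5, -2378), -3207), -1)) = Mul(1360, Pow(Add(-2373, -3207), -1)) = Mul(1360, Pow(-5580, -1)) = Mul(1360, Rational(-1, 5580)) = Rational(-68, 279)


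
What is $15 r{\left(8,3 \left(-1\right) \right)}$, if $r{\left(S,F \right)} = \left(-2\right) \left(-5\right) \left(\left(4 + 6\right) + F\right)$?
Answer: $1050$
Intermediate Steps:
$r{\left(S,F \right)} = 100 + 10 F$ ($r{\left(S,F \right)} = 10 \left(10 + F\right) = 100 + 10 F$)
$15 r{\left(8,3 \left(-1\right) \right)} = 15 \left(100 + 10 \cdot 3 \left(-1\right)\right) = 15 \left(100 + 10 \left(-3\right)\right) = 15 \left(100 - 30\right) = 15 \cdot 70 = 1050$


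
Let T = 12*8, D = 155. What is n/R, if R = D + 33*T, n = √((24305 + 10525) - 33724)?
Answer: √1106/3323 ≈ 0.010008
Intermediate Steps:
T = 96
n = √1106 (n = √(34830 - 33724) = √1106 ≈ 33.257)
R = 3323 (R = 155 + 33*96 = 155 + 3168 = 3323)
n/R = √1106/3323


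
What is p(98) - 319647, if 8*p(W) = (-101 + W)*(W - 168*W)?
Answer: -1254039/4 ≈ -3.1351e+5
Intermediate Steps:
p(W) = -167*W*(-101 + W)/8 (p(W) = ((-101 + W)*(W - 168*W))/8 = ((-101 + W)*(-167*W))/8 = (-167*W*(-101 + W))/8 = -167*W*(-101 + W)/8)
p(98) - 319647 = (167/8)*98*(101 - 1*98) - 319647 = (167/8)*98*(101 - 98) - 319647 = (167/8)*98*3 - 319647 = 24549/4 - 319647 = -1254039/4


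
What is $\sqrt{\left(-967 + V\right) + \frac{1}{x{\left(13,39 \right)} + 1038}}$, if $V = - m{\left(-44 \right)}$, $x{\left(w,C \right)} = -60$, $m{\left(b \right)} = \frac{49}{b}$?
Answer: $\frac{i \sqrt{111786318831}}{10758} \approx 31.079 i$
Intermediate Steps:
$V = \frac{49}{44}$ ($V = - \frac{49}{-44} = - \frac{49 \left(-1\right)}{44} = \left(-1\right) \left(- \frac{49}{44}\right) = \frac{49}{44} \approx 1.1136$)
$\sqrt{\left(-967 + V\right) + \frac{1}{x{\left(13,39 \right)} + 1038}} = \sqrt{\left(-967 + \frac{49}{44}\right) + \frac{1}{-60 + 1038}} = \sqrt{- \frac{42499}{44} + \frac{1}{978}} = \sqrt{- \frac{20781989}{21516}} = \frac{i \sqrt{111786318831}}{10758}$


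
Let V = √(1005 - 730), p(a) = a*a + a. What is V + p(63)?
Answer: 4032 + 5*√11 ≈ 4048.6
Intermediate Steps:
p(a) = a + a² (p(a) = a² + a = a + a²)
V = 5*√11 (V = √275 = 5*√11 ≈ 16.583)
V + p(63) = 5*√11 + 63*(1 + 63) = 5*√11 + 63*64 = 5*√11 + 4032 = 4032 + 5*√11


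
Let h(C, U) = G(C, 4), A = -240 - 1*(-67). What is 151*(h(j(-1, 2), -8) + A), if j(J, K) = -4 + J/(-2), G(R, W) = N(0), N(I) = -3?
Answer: -26576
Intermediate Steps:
G(R, W) = -3
A = -173 (A = -240 + 67 = -173)
j(J, K) = -4 - J/2 (j(J, K) = -4 + J*(-1/2) = -4 - J/2)
h(C, U) = -3
151*(h(j(-1, 2), -8) + A) = 151*(-3 - 173) = 151*(-176) = -26576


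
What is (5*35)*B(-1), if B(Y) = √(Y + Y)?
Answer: 175*I*√2 ≈ 247.49*I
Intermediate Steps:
B(Y) = √2*√Y (B(Y) = √(2*Y) = √2*√Y)
(5*35)*B(-1) = (5*35)*(√2*√(-1)) = 175*(√2*I) = 175*(I*√2) = 175*I*√2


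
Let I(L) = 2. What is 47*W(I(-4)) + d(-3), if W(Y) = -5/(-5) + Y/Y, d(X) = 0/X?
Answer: 94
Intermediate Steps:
d(X) = 0
W(Y) = 2 (W(Y) = -5*(-⅕) + 1 = 1 + 1 = 2)
47*W(I(-4)) + d(-3) = 47*2 + 0 = 94 + 0 = 94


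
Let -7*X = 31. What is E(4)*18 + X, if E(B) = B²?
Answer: 1985/7 ≈ 283.57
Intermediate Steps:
X = -31/7 (X = -⅐*31 = -31/7 ≈ -4.4286)
E(4)*18 + X = 4²*18 - 31/7 = 16*18 - 31/7 = 288 - 31/7 = 1985/7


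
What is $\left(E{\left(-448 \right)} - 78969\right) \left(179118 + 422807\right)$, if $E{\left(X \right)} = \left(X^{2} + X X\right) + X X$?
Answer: $314892850275$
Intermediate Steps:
$E{\left(X \right)} = 3 X^{2}$ ($E{\left(X \right)} = \left(X^{2} + X^{2}\right) + X^{2} = 2 X^{2} + X^{2} = 3 X^{2}$)
$\left(E{\left(-448 \right)} - 78969\right) \left(179118 + 422807\right) = \left(3 \left(-448\right)^{2} - 78969\right) \left(179118 + 422807\right) = \left(3 \cdot 200704 - 78969\right) 601925 = \left(602112 - 78969\right) 601925 = 523143 \cdot 601925 = 314892850275$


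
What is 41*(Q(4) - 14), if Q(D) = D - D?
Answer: -574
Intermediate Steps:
Q(D) = 0
41*(Q(4) - 14) = 41*(0 - 14) = 41*(-14) = -574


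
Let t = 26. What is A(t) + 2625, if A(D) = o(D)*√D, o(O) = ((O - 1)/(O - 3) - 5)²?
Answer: 2625 + 8100*√26/529 ≈ 2703.1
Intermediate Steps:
o(O) = (-5 + (-1 + O)/(-3 + O))² (o(O) = ((-1 + O)/(-3 + O) - 5)² = (-5 + (-1 + O)/(-3 + O))²)
A(D) = 4*√D*(-7 + 2*D)²/(-3 + D)² (A(D) = (4*(-7 + 2*D)²/(-3 + D)²)*√D = 4*√D*(-7 + 2*D)²/(-3 + D)²)
A(t) + 2625 = 4*√26*(-7 + 2*26)²/(-3 + 26)² + 2625 = 4*√26*(-7 + 52)²/23² + 2625 = 4*√26*45²*(1/529) + 2625 = 4*√26*2025*(1/529) + 2625 = 8100*√26/529 + 2625 = 2625 + 8100*√26/529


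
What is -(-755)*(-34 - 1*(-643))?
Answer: 459795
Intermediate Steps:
-(-755)*(-34 - 1*(-643)) = -(-755)*(-34 + 643) = -(-755)*609 = -151*(-3045) = 459795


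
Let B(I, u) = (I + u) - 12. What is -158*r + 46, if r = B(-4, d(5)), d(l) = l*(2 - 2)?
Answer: 2574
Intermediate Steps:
d(l) = 0 (d(l) = l*0 = 0)
B(I, u) = -12 + I + u
r = -16 (r = -12 - 4 + 0 = -16)
-158*r + 46 = -158*(-16) + 46 = 2528 + 46 = 2574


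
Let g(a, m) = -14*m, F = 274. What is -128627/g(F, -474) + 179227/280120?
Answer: -8710411217/464719080 ≈ -18.743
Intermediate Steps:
-128627/g(F, -474) + 179227/280120 = -128627/((-14*(-474))) + 179227/280120 = -128627/6636 + 179227*(1/280120) = -128627*1/6636 + 179227/280120 = -128627/6636 + 179227/280120 = -8710411217/464719080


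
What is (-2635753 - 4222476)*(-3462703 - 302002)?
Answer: 25819209007445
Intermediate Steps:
(-2635753 - 4222476)*(-3462703 - 302002) = -6858229*(-3764705) = 25819209007445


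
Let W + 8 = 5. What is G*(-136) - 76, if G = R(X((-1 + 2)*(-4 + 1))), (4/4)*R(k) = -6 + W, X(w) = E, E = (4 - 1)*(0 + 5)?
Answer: 1148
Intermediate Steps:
W = -3 (W = -8 + 5 = -3)
E = 15 (E = 3*5 = 15)
X(w) = 15
R(k) = -9 (R(k) = -6 - 3 = -9)
G = -9
G*(-136) - 76 = -9*(-136) - 76 = 1224 - 76 = 1148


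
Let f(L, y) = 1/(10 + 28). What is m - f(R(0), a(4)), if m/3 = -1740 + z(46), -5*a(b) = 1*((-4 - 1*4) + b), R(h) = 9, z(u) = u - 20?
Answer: -195397/38 ≈ -5142.0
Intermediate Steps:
z(u) = -20 + u
a(b) = 8/5 - b/5 (a(b) = -((-4 - 1*4) + b)/5 = -((-4 - 4) + b)/5 = -(-8 + b)/5 = 8/5 - b/5)
f(L, y) = 1/38
m = -5142 (m = 3*(-1740 + (-20 + 46)) = 3*(-1740 + 26) = 3*(-1714) = -5142)
m - f(R(0), a(4)) = -5142 - 1*1/38 = -5142 - 1/38 = -195397/38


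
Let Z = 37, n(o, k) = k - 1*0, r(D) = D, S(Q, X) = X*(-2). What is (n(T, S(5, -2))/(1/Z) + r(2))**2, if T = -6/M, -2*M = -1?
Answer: 22500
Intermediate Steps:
M = 1/2 (M = -1/2*(-1) = 1/2 ≈ 0.50000)
S(Q, X) = -2*X
T = -12 (T = -6/1/2 = -6*2 = -12)
n(o, k) = k (n(o, k) = k + 0 = k)
(n(T, S(5, -2))/(1/Z) + r(2))**2 = ((-2*(-2))/(1/37) + 2)**2 = (4/(1/37) + 2)**2 = (4*37 + 2)**2 = (148 + 2)**2 = 150**2 = 22500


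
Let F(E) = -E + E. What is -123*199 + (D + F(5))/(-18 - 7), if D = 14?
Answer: -611939/25 ≈ -24478.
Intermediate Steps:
F(E) = 0
-123*199 + (D + F(5))/(-18 - 7) = -123*199 + (14 + 0)/(-18 - 7) = -24477 + 14/(-25) = -24477 + 14*(-1/25) = -24477 - 14/25 = -611939/25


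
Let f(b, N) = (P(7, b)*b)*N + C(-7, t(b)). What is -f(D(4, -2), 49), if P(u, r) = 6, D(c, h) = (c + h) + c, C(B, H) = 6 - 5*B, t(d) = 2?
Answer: -1805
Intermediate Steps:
D(c, h) = h + 2*c
f(b, N) = 41 + 6*N*b (f(b, N) = (6*b)*N + (6 - 5*(-7)) = 6*N*b + (6 + 35) = 6*N*b + 41 = 41 + 6*N*b)
-f(D(4, -2), 49) = -(41 + 6*49*(-2 + 2*4)) = -(41 + 6*49*(-2 + 8)) = -(41 + 6*49*6) = -(41 + 1764) = -1*1805 = -1805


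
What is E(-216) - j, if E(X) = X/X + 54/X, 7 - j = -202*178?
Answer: -143849/4 ≈ -35962.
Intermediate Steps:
j = 35963 (j = 7 - (-202)*178 = 7 - 1*(-35956) = 7 + 35956 = 35963)
E(X) = 1 + 54/X
E(-216) - j = (54 - 216)/(-216) - 1*35963 = -1/216*(-162) - 35963 = ¾ - 35963 = -143849/4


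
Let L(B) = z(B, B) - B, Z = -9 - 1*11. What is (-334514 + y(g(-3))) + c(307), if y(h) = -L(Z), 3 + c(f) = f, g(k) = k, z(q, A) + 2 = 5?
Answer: -334233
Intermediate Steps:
z(q, A) = 3 (z(q, A) = -2 + 5 = 3)
Z = -20 (Z = -9 - 11 = -20)
L(B) = 3 - B
c(f) = -3 + f
y(h) = -23 (y(h) = -(3 - 1*(-20)) = -(3 + 20) = -1*23 = -23)
(-334514 + y(g(-3))) + c(307) = (-334514 - 23) + (-3 + 307) = -334537 + 304 = -334233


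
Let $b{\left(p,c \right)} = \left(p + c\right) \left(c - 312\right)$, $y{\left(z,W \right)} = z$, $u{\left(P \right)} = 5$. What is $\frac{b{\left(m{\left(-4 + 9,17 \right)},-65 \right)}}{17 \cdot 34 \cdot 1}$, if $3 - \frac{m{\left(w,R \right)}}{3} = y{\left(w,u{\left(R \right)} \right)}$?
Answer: $\frac{26767}{578} \approx 46.31$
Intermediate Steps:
$m{\left(w,R \right)} = 9 - 3 w$
$b{\left(p,c \right)} = \left(-312 + c\right) \left(c + p\right)$ ($b{\left(p,c \right)} = \left(c + p\right) \left(-312 + c\right) = \left(-312 + c\right) \left(c + p\right)$)
$\frac{b{\left(m{\left(-4 + 9,17 \right)},-65 \right)}}{17 \cdot 34 \cdot 1} = \frac{\left(-65\right)^{2} - -20280 - 312 \left(9 - 3 \left(-4 + 9\right)\right) - 65 \left(9 - 3 \left(-4 + 9\right)\right)}{17 \cdot 34 \cdot 1} = \frac{4225 + 20280 - 312 \left(9 - 15\right) - 65 \left(9 - 15\right)}{578 \cdot 1} = \frac{4225 + 20280 - 312 \left(9 - 15\right) - 65 \left(9 - 15\right)}{578} = \left(4225 + 20280 - -1872 - -390\right) \frac{1}{578} = \left(4225 + 20280 + 1872 + 390\right) \frac{1}{578} = 26767 \cdot \frac{1}{578} = \frac{26767}{578}$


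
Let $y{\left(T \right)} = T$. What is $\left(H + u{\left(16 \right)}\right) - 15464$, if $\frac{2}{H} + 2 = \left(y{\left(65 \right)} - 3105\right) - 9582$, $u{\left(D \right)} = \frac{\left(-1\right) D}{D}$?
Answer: $- \frac{97615081}{6312} \approx -15465.0$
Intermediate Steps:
$u{\left(D \right)} = -1$
$H = - \frac{1}{6312}$ ($H = \frac{2}{-2 + \left(\left(65 - 3105\right) - 9582\right)} = \frac{2}{-2 - 12622} = \frac{2}{-12624} = 2 \left(- \frac{1}{12624}\right) = - \frac{1}{6312} \approx -0.00015843$)
$\left(H + u{\left(16 \right)}\right) - 15464 = \left(- \frac{1}{6312} - 1\right) - 15464 = - \frac{6313}{6312} - 15464 = - \frac{97615081}{6312}$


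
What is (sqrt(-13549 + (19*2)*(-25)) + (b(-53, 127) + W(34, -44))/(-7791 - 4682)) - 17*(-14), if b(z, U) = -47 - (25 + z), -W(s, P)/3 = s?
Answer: 2968695/12473 + 9*I*sqrt(179) ≈ 238.01 + 120.41*I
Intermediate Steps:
W(s, P) = -3*s
b(z, U) = -72 - z (b(z, U) = -47 + (-25 - z) = -72 - z)
(sqrt(-13549 + (19*2)*(-25)) + (b(-53, 127) + W(34, -44))/(-7791 - 4682)) - 17*(-14) = (sqrt(-13549 + (19*2)*(-25)) + ((-72 - 1*(-53)) - 3*34)/(-7791 - 4682)) - 17*(-14) = (sqrt(-13549 + 38*(-25)) + ((-72 + 53) - 102)/(-12473)) + 238 = (sqrt(-13549 - 950) + (-19 - 102)*(-1/12473)) + 238 = (sqrt(-14499) - 121*(-1/12473)) + 238 = (9*I*sqrt(179) + 121/12473) + 238 = (121/12473 + 9*I*sqrt(179)) + 238 = 2968695/12473 + 9*I*sqrt(179)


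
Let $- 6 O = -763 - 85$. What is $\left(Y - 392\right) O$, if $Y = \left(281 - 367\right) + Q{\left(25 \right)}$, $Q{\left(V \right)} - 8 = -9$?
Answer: $- \frac{203096}{3} \approx -67699.0$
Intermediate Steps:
$Q{\left(V \right)} = -1$ ($Q{\left(V \right)} = 8 - 9 = -1$)
$O = \frac{424}{3}$ ($O = - \frac{-763 - 85}{6} = \left(- \frac{1}{6}\right) \left(-848\right) = \frac{424}{3} \approx 141.33$)
$Y = -87$ ($Y = \left(281 - 367\right) - 1 = -86 - 1 = -87$)
$\left(Y - 392\right) O = \left(-87 - 392\right) \frac{424}{3} = \left(-479\right) \frac{424}{3} = - \frac{203096}{3}$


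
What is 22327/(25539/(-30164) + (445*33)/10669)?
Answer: 7185268799132/170482749 ≈ 42147.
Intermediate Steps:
22327/(25539/(-30164) + (445*33)/10669) = 22327/(25539*(-1/30164) + 14685*(1/10669)) = 22327/(-25539/30164 + 14685/10669) = 22327/(170482749/321819716) = 22327*(321819716/170482749) = 7185268799132/170482749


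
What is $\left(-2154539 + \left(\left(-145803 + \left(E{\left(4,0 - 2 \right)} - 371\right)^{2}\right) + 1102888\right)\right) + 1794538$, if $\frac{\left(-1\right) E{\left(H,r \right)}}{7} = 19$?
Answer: $851100$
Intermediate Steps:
$E{\left(H,r \right)} = -133$ ($E{\left(H,r \right)} = \left(-7\right) 19 = -133$)
$\left(-2154539 + \left(\left(-145803 + \left(E{\left(4,0 - 2 \right)} - 371\right)^{2}\right) + 1102888\right)\right) + 1794538 = \left(-2154539 + \left(\left(-145803 + \left(-133 - 371\right)^{2}\right) + 1102888\right)\right) + 1794538 = \left(-2154539 + \left(\left(-145803 + \left(-504\right)^{2}\right) + 1102888\right)\right) + 1794538 = \left(-2154539 + \left(\left(-145803 + 254016\right) + 1102888\right)\right) + 1794538 = \left(-2154539 + \left(108213 + 1102888\right)\right) + 1794538 = \left(-2154539 + 1211101\right) + 1794538 = -943438 + 1794538 = 851100$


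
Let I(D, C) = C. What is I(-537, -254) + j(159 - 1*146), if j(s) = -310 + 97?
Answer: -467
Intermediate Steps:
j(s) = -213
I(-537, -254) + j(159 - 1*146) = -254 - 213 = -467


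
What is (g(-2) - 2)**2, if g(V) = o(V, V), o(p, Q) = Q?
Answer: 16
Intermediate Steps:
g(V) = V
(g(-2) - 2)**2 = (-2 - 2)**2 = (-4)**2 = 16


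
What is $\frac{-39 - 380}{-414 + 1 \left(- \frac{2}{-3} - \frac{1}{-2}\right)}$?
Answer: $\frac{2514}{2477} \approx 1.0149$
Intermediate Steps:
$\frac{-39 - 380}{-414 + 1 \left(- \frac{2}{-3} - \frac{1}{-2}\right)} = - \frac{419}{-414 + 1 \left(\left(-2\right) \left(- \frac{1}{3}\right) - - \frac{1}{2}\right)} = - \frac{419}{-414 + 1 \left(\frac{2}{3} + \frac{1}{2}\right)} = - \frac{419}{-414 + 1 \cdot \frac{7}{6}} = - \frac{419}{-414 + \frac{7}{6}} = - \frac{419}{- \frac{2477}{6}} = \left(-419\right) \left(- \frac{6}{2477}\right) = \frac{2514}{2477}$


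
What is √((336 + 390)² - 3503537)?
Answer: I*√2976461 ≈ 1725.2*I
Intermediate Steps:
√((336 + 390)² - 3503537) = √(726² - 3503537) = √(527076 - 3503537) = √(-2976461) = I*√2976461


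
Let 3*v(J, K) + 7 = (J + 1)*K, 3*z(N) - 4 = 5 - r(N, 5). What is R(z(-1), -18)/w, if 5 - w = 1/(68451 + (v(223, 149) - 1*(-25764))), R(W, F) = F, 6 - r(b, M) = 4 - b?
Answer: -210676/58521 ≈ -3.6000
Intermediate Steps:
r(b, M) = 2 + b (r(b, M) = 6 - (4 - b) = 6 + (-4 + b) = 2 + b)
z(N) = 7/3 - N/3 (z(N) = 4/3 + (5 - (2 + N))/3 = 4/3 + (5 + (-2 - N))/3 = 4/3 + (3 - N)/3 = 4/3 + (1 - N/3) = 7/3 - N/3)
v(J, K) = -7/3 + K*(1 + J)/3 (v(J, K) = -7/3 + ((J + 1)*K)/3 = -7/3 + ((1 + J)*K)/3 = -7/3 + (K*(1 + J))/3 = -7/3 + K*(1 + J)/3)
w = 526689/105338 (w = 5 - 1/(68451 + ((-7/3 + (⅓)*149 + (⅓)*223*149) - 1*(-25764))) = 5 - 1/(68451 + ((-7/3 + 149/3 + 33227/3) + 25764)) = 5 - 1/(68451 + (11123 + 25764)) = 5 - 1/(68451 + 36887) = 5 - 1/105338 = 526689/105338 ≈ 5.0000)
R(z(-1), -18)/w = -18/526689/105338 = -18*105338/526689 = -210676/58521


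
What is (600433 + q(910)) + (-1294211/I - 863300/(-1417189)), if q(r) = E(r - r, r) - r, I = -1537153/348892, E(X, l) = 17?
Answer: 1945978368688583148/2178436322917 ≈ 8.9329e+5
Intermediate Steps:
I = -1537153/348892 (I = -1537153*1/348892 = -1537153/348892 ≈ -4.4058)
q(r) = 17 - r
(600433 + q(910)) + (-1294211/I - 863300/(-1417189)) = (600433 + (17 - 1*910)) + (-1294211/(-1537153/348892) - 863300/(-1417189)) = (600433 + (17 - 910)) + (-1294211*(-348892/1537153) - 863300*(-1/1417189)) = (600433 - 893) + (451539864212/1537153 + 863300/1417189) = 599540 + 639918655646924968/2178436322917 = 1945978368688583148/2178436322917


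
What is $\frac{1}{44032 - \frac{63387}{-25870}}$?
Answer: $\frac{25870}{1139171227} \approx 2.2709 \cdot 10^{-5}$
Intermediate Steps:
$\frac{1}{44032 - \frac{63387}{-25870}} = \frac{1}{44032 - - \frac{63387}{25870}} = \frac{1}{44032 + \frac{63387}{25870}} = \frac{1}{\frac{1139171227}{25870}} = \frac{25870}{1139171227}$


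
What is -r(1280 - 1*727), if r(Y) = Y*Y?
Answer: -305809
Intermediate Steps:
r(Y) = Y**2
-r(1280 - 1*727) = -(1280 - 1*727)**2 = -(1280 - 727)**2 = -1*553**2 = -1*305809 = -305809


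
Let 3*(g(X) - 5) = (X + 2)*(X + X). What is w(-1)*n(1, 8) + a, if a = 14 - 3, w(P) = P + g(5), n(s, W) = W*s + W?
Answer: 1345/3 ≈ 448.33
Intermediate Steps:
g(X) = 5 + 2*X*(2 + X)/3 (g(X) = 5 + ((X + 2)*(X + X))/3 = 5 + ((2 + X)*(2*X))/3 = 5 + (2*X*(2 + X))/3 = 5 + 2*X*(2 + X)/3)
n(s, W) = W + W*s
w(P) = 85/3 + P (w(P) = P + (5 + (⅔)*5² + (4/3)*5) = P + (5 + (⅔)*25 + 20/3) = P + (5 + 50/3 + 20/3) = P + 85/3 = 85/3 + P)
a = 11
w(-1)*n(1, 8) + a = (85/3 - 1)*(8*(1 + 1)) + 11 = 82*(8*2)/3 + 11 = (82/3)*16 + 11 = 1312/3 + 11 = 1345/3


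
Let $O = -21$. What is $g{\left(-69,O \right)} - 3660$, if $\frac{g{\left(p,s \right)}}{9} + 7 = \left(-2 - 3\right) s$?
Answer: $-2778$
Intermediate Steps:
$g{\left(p,s \right)} = -63 - 45 s$ ($g{\left(p,s \right)} = -63 + 9 \left(-2 - 3\right) s = -63 + 9 \left(- 5 s\right) = -63 - 45 s$)
$g{\left(-69,O \right)} - 3660 = \left(-63 - -945\right) - 3660 = \left(-63 + 945\right) - 3660 = 882 - 3660 = -2778$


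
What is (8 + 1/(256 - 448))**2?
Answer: 2356225/36864 ≈ 63.917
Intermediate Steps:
(8 + 1/(256 - 448))**2 = (8 + 1/(-192))**2 = (8 - 1/192)**2 = (1535/192)**2 = 2356225/36864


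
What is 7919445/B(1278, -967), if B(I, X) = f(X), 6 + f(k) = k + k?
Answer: -1583889/388 ≈ -4082.2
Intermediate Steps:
f(k) = -6 + 2*k (f(k) = -6 + (k + k) = -6 + 2*k)
B(I, X) = -6 + 2*X
7919445/B(1278, -967) = 7919445/(-6 + 2*(-967)) = 7919445/(-6 - 1934) = 7919445/(-1940) = 7919445*(-1/1940) = -1583889/388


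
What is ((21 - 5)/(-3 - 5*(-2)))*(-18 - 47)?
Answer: -1040/7 ≈ -148.57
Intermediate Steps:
((21 - 5)/(-3 - 5*(-2)))*(-18 - 47) = (16/(-3 + 10))*(-65) = (16/7)*(-65) = -1040/7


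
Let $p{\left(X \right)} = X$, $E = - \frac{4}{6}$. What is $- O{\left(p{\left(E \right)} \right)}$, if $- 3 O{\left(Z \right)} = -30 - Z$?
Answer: $- \frac{88}{9} \approx -9.7778$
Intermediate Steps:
$E = - \frac{2}{3}$ ($E = \left(-4\right) \frac{1}{6} = - \frac{2}{3} \approx -0.66667$)
$O{\left(Z \right)} = 10 + \frac{Z}{3}$ ($O{\left(Z \right)} = - \frac{-30 - Z}{3} = 10 + \frac{Z}{3}$)
$- O{\left(p{\left(E \right)} \right)} = - (10 + \frac{1}{3} \left(- \frac{2}{3}\right)) = - (10 - \frac{2}{9}) = \left(-1\right) \frac{88}{9} = - \frac{88}{9}$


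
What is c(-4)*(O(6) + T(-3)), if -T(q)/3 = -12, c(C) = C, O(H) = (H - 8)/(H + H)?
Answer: -430/3 ≈ -143.33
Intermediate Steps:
O(H) = (-8 + H)/(2*H) (O(H) = (-8 + H)/((2*H)) = (-8 + H)*(1/(2*H)) = (-8 + H)/(2*H))
T(q) = 36 (T(q) = -3*(-12) = 36)
c(-4)*(O(6) + T(-3)) = -4*((½)*(-8 + 6)/6 + 36) = -4*((½)*(⅙)*(-2) + 36) = -4*(-⅙ + 36) = -4*215/6 = -430/3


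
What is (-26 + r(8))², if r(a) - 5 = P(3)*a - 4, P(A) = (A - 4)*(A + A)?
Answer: 5329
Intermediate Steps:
P(A) = 2*A*(-4 + A) (P(A) = (-4 + A)*(2*A) = 2*A*(-4 + A))
r(a) = 1 - 6*a (r(a) = 5 + ((2*3*(-4 + 3))*a - 4) = 5 + ((2*3*(-1))*a - 4) = 5 + (-6*a - 4) = 5 + (-4 - 6*a) = 1 - 6*a)
(-26 + r(8))² = (-26 + (1 - 6*8))² = (-26 + (1 - 48))² = (-26 - 47)² = (-73)² = 5329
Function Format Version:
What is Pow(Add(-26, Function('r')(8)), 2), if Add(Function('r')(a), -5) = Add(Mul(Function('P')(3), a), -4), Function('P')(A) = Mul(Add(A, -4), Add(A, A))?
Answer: 5329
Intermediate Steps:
Function('P')(A) = Mul(2, A, Add(-4, A)) (Function('P')(A) = Mul(Add(-4, A), Mul(2, A)) = Mul(2, A, Add(-4, A)))
Function('r')(a) = Add(1, Mul(-6, a)) (Function('r')(a) = Add(5, Add(Mul(Mul(2, 3, Add(-4, 3)), a), -4)) = Add(5, Add(Mul(Mul(2, 3, -1), a), -4)) = Add(5, Add(Mul(-6, a), -4)) = Add(5, Add(-4, Mul(-6, a))) = Add(1, Mul(-6, a)))
Pow(Add(-26, Function('r')(8)), 2) = Pow(Add(-26, Add(1, Mul(-6, 8))), 2) = Pow(Add(-26, Add(1, -48)), 2) = Pow(Add(-26, -47), 2) = Pow(-73, 2) = 5329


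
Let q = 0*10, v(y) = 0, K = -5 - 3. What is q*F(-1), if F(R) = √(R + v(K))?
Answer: 0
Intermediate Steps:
K = -8
q = 0
F(R) = √R (F(R) = √(R + 0) = √R)
q*F(-1) = 0*√(-1) = 0*I = 0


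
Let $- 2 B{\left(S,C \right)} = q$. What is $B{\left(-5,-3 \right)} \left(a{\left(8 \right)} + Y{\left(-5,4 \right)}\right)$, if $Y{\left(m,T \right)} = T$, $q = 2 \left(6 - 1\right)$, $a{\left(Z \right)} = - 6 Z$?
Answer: $220$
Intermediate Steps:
$q = 10$ ($q = 2 \cdot 5 = 10$)
$B{\left(S,C \right)} = -5$ ($B{\left(S,C \right)} = \left(- \frac{1}{2}\right) 10 = -5$)
$B{\left(-5,-3 \right)} \left(a{\left(8 \right)} + Y{\left(-5,4 \right)}\right) = - 5 \left(\left(-6\right) 8 + 4\right) = - 5 \left(-48 + 4\right) = \left(-5\right) \left(-44\right) = 220$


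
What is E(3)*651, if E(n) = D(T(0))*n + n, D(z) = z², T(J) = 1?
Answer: 3906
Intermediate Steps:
E(n) = 2*n (E(n) = 1²*n + n = 1*n + n = n + n = 2*n)
E(3)*651 = (2*3)*651 = 6*651 = 3906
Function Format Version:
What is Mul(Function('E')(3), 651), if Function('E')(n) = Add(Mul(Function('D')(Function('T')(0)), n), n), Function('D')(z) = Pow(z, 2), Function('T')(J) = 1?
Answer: 3906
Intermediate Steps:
Function('E')(n) = Mul(2, n) (Function('E')(n) = Add(Mul(Pow(1, 2), n), n) = Add(Mul(1, n), n) = Add(n, n) = Mul(2, n))
Mul(Function('E')(3), 651) = Mul(Mul(2, 3), 651) = Mul(6, 651) = 3906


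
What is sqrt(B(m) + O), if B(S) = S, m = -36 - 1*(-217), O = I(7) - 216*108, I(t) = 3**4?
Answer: I*sqrt(23066) ≈ 151.88*I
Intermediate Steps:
I(t) = 81
O = -23247 (O = 81 - 216*108 = 81 - 23328 = -23247)
m = 181 (m = -36 + 217 = 181)
sqrt(B(m) + O) = sqrt(181 - 23247) = sqrt(-23066) = I*sqrt(23066)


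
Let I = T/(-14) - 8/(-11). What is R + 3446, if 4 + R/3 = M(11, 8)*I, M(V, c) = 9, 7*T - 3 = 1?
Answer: 1860916/539 ≈ 3452.5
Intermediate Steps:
T = 4/7 (T = 3/7 + (⅐)*1 = 3/7 + ⅐ = 4/7 ≈ 0.57143)
I = 370/539 (I = (4/7)/(-14) - 8/(-11) = (4/7)*(-1/14) - 8*(-1/11) = -2/49 + 8/11 = 370/539 ≈ 0.68646)
R = 3522/539 (R = -12 + 3*(9*(370/539)) = -12 + 3*(3330/539) = -12 + 9990/539 = 3522/539 ≈ 6.5343)
R + 3446 = 3522/539 + 3446 = 1860916/539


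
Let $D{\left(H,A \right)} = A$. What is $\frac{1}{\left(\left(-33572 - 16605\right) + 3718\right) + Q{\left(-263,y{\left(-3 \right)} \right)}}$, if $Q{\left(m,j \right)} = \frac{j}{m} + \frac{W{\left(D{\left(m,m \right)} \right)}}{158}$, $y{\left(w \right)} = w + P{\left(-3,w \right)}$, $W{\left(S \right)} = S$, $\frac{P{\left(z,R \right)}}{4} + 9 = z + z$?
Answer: $- \frac{41554}{1930616501} \approx -2.1524 \cdot 10^{-5}$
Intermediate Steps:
$P{\left(z,R \right)} = -36 + 8 z$ ($P{\left(z,R \right)} = -36 + 4 \left(z + z\right) = -36 + 4 \cdot 2 z = -36 + 8 z$)
$y{\left(w \right)} = -60 + w$ ($y{\left(w \right)} = w + \left(-36 + 8 \left(-3\right)\right) = w - 60 = -60 + w$)
$Q{\left(m,j \right)} = \frac{m}{158} + \frac{j}{m}$ ($Q{\left(m,j \right)} = \frac{j}{m} + \frac{m}{158} = \frac{m}{158} + \frac{j}{m}$)
$\frac{1}{\left(\left(-33572 - 16605\right) + 3718\right) + Q{\left(-263,y{\left(-3 \right)} \right)}} = \frac{1}{\left(\left(-33572 - 16605\right) + 3718\right) + \left(\frac{1}{158} \left(-263\right) + \frac{-60 - 3}{-263}\right)} = \frac{1}{\left(-50177 + 3718\right) - \frac{59215}{41554}} = \frac{1}{-46459 + \left(- \frac{263}{158} + \frac{63}{263}\right)} = \frac{1}{-46459 - \frac{59215}{41554}} = \frac{1}{- \frac{1930616501}{41554}} = - \frac{41554}{1930616501}$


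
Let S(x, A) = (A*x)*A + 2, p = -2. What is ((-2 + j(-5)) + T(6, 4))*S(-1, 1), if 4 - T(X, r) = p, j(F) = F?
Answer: -1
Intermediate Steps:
T(X, r) = 6 (T(X, r) = 4 - 1*(-2) = 4 + 2 = 6)
S(x, A) = 2 + x*A² (S(x, A) = x*A² + 2 = 2 + x*A²)
((-2 + j(-5)) + T(6, 4))*S(-1, 1) = ((-2 - 5) + 6)*(2 - 1*1²) = (-7 + 6)*(2 - 1*1) = -(2 - 1) = -1*1 = -1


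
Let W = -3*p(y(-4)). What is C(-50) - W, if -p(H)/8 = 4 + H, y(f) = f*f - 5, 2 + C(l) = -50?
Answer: -412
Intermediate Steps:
C(l) = -52 (C(l) = -2 - 50 = -52)
y(f) = -5 + f² (y(f) = f² - 5 = -5 + f²)
p(H) = -32 - 8*H (p(H) = -8*(4 + H) = -32 - 8*H)
W = 360 (W = -3*(-32 - 8*(-5 + (-4)²)) = -3*(-32 - 8*(-5 + 16)) = -3*(-32 - 8*11) = -3*(-32 - 88) = -3*(-120) = 360)
C(-50) - W = -52 - 1*360 = -52 - 360 = -412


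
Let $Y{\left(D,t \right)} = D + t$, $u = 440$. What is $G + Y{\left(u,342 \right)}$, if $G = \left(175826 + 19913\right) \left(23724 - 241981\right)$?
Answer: $-42721406141$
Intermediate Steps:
$G = -42721406923$ ($G = 195739 \left(-218257\right) = -42721406923$)
$G + Y{\left(u,342 \right)} = -42721406923 + \left(440 + 342\right) = -42721406923 + 782 = -42721406141$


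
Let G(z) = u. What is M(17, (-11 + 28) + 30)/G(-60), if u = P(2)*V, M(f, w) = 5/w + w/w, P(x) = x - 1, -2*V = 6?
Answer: -52/141 ≈ -0.36879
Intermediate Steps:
V = -3 (V = -½*6 = -3)
P(x) = -1 + x
M(f, w) = 1 + 5/w (M(f, w) = 5/w + 1 = 1 + 5/w)
u = -3 (u = (-1 + 2)*(-3) = 1*(-3) = -3)
G(z) = -3
M(17, (-11 + 28) + 30)/G(-60) = ((5 + ((-11 + 28) + 30))/((-11 + 28) + 30))/(-3) = ((5 + (17 + 30))/(17 + 30))*(-⅓) = ((5 + 47)/47)*(-⅓) = ((1/47)*52)*(-⅓) = (52/47)*(-⅓) = -52/141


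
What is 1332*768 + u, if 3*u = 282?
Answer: 1023070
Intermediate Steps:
u = 94 (u = (⅓)*282 = 94)
1332*768 + u = 1332*768 + 94 = 1022976 + 94 = 1023070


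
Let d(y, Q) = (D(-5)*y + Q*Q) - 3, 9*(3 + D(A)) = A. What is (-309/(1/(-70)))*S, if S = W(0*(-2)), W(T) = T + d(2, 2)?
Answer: -396550/3 ≈ -1.3218e+5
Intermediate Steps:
D(A) = -3 + A/9
d(y, Q) = -3 + Q² - 32*y/9 (d(y, Q) = ((-3 + (⅑)*(-5))*y + Q*Q) - 3 = ((-3 - 5/9)*y + Q²) - 3 = (-32*y/9 + Q²) - 3 = (Q² - 32*y/9) - 3 = -3 + Q² - 32*y/9)
W(T) = -55/9 + T (W(T) = T + (-3 + 2² - 32/9*2) = T + (-3 + 4 - 64/9) = T - 55/9 = -55/9 + T)
S = -55/9 (S = -55/9 + 0*(-2) = -55/9 + 0 = -55/9 ≈ -6.1111)
(-309/(1/(-70)))*S = -309/(1/(-70))*(-55/9) = -309/(-1/70)*(-55/9) = -309*(-70)*(-55/9) = 21630*(-55/9) = -396550/3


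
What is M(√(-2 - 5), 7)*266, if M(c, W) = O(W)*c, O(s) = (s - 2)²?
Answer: 6650*I*√7 ≈ 17594.0*I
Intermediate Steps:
O(s) = (-2 + s)²
M(c, W) = c*(-2 + W)² (M(c, W) = (-2 + W)²*c = c*(-2 + W)²)
M(√(-2 - 5), 7)*266 = (√(-2 - 5)*(-2 + 7)²)*266 = (√(-7)*5²)*266 = ((I*√7)*25)*266 = (25*I*√7)*266 = 6650*I*√7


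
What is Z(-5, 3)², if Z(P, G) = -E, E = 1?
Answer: 1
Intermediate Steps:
Z(P, G) = -1 (Z(P, G) = -1*1 = -1)
Z(-5, 3)² = (-1)² = 1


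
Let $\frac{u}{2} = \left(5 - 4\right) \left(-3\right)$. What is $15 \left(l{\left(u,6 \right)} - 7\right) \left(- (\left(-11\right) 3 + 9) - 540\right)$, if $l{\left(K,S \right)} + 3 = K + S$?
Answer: $77400$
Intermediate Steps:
$u = -6$ ($u = 2 \left(5 - 4\right) \left(-3\right) = 2 \cdot 1 \left(-3\right) = 2 \left(-3\right) = -6$)
$l{\left(K,S \right)} = -3 + K + S$ ($l{\left(K,S \right)} = -3 + \left(K + S\right) = -3 + K + S$)
$15 \left(l{\left(u,6 \right)} - 7\right) \left(- (\left(-11\right) 3 + 9) - 540\right) = 15 \left(\left(-3 - 6 + 6\right) - 7\right) \left(- (\left(-11\right) 3 + 9) - 540\right) = 15 \left(-3 - 7\right) \left(- (-33 + 9) - 540\right) = 15 \left(-10\right) \left(\left(-1\right) \left(-24\right) - 540\right) = - 150 \left(24 - 540\right) = \left(-150\right) \left(-516\right) = 77400$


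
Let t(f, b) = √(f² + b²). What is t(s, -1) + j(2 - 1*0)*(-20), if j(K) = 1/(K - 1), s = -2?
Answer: -20 + √5 ≈ -17.764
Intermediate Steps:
t(f, b) = √(b² + f²)
j(K) = 1/(-1 + K)
t(s, -1) + j(2 - 1*0)*(-20) = √((-1)² + (-2)²) - 20/(-1 + (2 - 1*0)) = √(1 + 4) - 20/(-1 + (2 + 0)) = √5 - 20/(-1 + 2) = √5 - 20/1 = √5 + 1*(-20) = √5 - 20 = -20 + √5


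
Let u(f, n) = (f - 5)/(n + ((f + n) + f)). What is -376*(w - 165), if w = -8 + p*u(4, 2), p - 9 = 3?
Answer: 65424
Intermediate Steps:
p = 12 (p = 9 + 3 = 12)
u(f, n) = (-5 + f)/(2*f + 2*n) (u(f, n) = (-5 + f)/(n + (n + 2*f)) = (-5 + f)/(2*f + 2*n))
w = -9 (w = -8 + 12*((-5 + 4)/(2*(4 + 2))) = -8 + 12*((½)*(-1)/6) = -8 + 12*((½)*(⅙)*(-1)) = -8 + 12*(-1/12) = -8 - 1 = -9)
-376*(w - 165) = -376*(-9 - 165) = -376*(-174) = 65424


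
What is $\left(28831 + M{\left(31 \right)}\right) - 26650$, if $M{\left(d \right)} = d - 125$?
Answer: $2087$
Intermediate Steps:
$M{\left(d \right)} = -125 + d$
$\left(28831 + M{\left(31 \right)}\right) - 26650 = \left(28831 + \left(-125 + 31\right)\right) - 26650 = \left(28831 - 94\right) - 26650 = 28737 - 26650 = 2087$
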